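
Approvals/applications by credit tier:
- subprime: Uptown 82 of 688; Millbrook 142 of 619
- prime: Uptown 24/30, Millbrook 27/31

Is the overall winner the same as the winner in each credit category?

Subprime: Uptown 82/688 = 11.9%, Millbrook 142/619 = 22.9% → Millbrook
Prime: Uptown 24/30 = 80.0%, Millbrook 27/31 = 87.1% → Millbrook
Overall: Uptown 106/718 = 14.8%, Millbrook 169/650 = 26.0% → Millbrook
Millbrook wins overall and in every credit group — no reversal.

Yes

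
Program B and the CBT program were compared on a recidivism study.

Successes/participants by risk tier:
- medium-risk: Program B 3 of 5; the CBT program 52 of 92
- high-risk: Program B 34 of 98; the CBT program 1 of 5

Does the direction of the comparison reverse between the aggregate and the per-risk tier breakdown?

Yes

Medium-risk: Program B 3/5 = 60.0%, the CBT program 52/92 = 56.5% → Program B
High-risk: Program B 34/98 = 34.7%, the CBT program 1/5 = 20.0% → Program B
Overall: Program B 37/103 = 35.9%, the CBT program 53/97 = 54.6% → the CBT program
Program B wins each risk group but the CBT program wins overall — the comparison reverses. Program B's participants skew toward high-risk, which has a lower base rate.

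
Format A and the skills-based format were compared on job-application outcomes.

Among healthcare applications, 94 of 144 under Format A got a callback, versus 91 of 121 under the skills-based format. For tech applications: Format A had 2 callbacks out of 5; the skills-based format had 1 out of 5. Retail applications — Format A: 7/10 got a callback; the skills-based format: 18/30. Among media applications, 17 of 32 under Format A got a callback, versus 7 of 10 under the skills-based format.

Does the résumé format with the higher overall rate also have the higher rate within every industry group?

Healthcare: Format A 94/144 = 65.3%, the skills-based format 91/121 = 75.2% → the skills-based format
Tech: Format A 2/5 = 40.0%, the skills-based format 1/5 = 20.0% → Format A
Retail: Format A 7/10 = 70.0%, the skills-based format 18/30 = 60.0% → Format A
Media: Format A 17/32 = 53.1%, the skills-based format 7/10 = 70.0% → the skills-based format
Overall: Format A 120/191 = 62.8%, the skills-based format 117/166 = 70.5% → the skills-based format
Neither sweeps: Format A wins 2 of 4 groups, the skills-based format wins 2. The skills-based format wins overall but not every group — no Simpson reversal.

No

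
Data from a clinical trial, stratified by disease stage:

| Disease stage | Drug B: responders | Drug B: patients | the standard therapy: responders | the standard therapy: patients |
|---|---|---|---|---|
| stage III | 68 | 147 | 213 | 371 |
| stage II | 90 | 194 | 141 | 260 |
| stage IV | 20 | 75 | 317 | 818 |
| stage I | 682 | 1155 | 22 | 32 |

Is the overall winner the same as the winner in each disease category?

Stage III: Drug B 68/147 = 46.3%, the standard therapy 213/371 = 57.4% → the standard therapy
Stage II: Drug B 90/194 = 46.4%, the standard therapy 141/260 = 54.2% → the standard therapy
Stage IV: Drug B 20/75 = 26.7%, the standard therapy 317/818 = 38.8% → the standard therapy
Stage I: Drug B 682/1155 = 59.0%, the standard therapy 22/32 = 68.8% → the standard therapy
Overall: Drug B 860/1571 = 54.7%, the standard therapy 693/1481 = 46.8% → Drug B
The standard therapy wins each disease group but Drug B wins overall — the comparison reverses. The standard therapy's patients skew toward stage IV, which has a lower base rate.

No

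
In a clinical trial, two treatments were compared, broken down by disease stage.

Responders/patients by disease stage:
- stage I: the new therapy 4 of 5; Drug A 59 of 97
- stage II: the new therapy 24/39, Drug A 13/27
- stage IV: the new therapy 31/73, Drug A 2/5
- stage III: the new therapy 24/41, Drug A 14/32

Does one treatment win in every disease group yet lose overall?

Yes

Stage I: the new therapy 4/5 = 80.0%, Drug A 59/97 = 60.8% → the new therapy
Stage II: the new therapy 24/39 = 61.5%, Drug A 13/27 = 48.1% → the new therapy
Stage IV: the new therapy 31/73 = 42.5%, Drug A 2/5 = 40.0% → the new therapy
Stage III: the new therapy 24/41 = 58.5%, Drug A 14/32 = 43.8% → the new therapy
Overall: the new therapy 83/158 = 52.5%, Drug A 88/161 = 54.7% → Drug A
The new therapy wins each disease group but Drug A wins overall — the comparison reverses. The new therapy's patients skew toward stage IV, which has a lower base rate.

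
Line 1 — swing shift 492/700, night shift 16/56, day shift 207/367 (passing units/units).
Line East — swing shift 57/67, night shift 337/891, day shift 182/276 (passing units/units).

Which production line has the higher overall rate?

Swing shift: Line 1 492/700 = 70.3%, Line East 57/67 = 85.1% → Line East
Night shift: Line 1 16/56 = 28.6%, Line East 337/891 = 37.8% → Line East
Day shift: Line 1 207/367 = 56.4%, Line East 182/276 = 65.9% → Line East
Overall: Line 1 715/1123 = 63.7%, Line East 576/1234 = 46.7% → Line 1
(Line East wins every shift group but Line 1 wins overall — Line East's units skew toward the low-rate night shift group.)

Line 1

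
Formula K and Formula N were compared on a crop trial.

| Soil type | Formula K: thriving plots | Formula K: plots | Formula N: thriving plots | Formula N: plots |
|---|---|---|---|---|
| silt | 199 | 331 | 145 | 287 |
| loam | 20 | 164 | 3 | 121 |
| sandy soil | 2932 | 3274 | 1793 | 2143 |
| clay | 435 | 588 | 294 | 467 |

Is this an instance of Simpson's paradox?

Silt: Formula K 199/331 = 60.1%, Formula N 145/287 = 50.5% → Formula K
Loam: Formula K 20/164 = 12.2%, Formula N 3/121 = 2.5% → Formula K
Sandy soil: Formula K 2932/3274 = 89.6%, Formula N 1793/2143 = 83.7% → Formula K
Clay: Formula K 435/588 = 74.0%, Formula N 294/467 = 63.0% → Formula K
Overall: Formula K 3586/4357 = 82.3%, Formula N 2235/3018 = 74.1% → Formula K
Formula K wins overall and in every soil group — no reversal.

No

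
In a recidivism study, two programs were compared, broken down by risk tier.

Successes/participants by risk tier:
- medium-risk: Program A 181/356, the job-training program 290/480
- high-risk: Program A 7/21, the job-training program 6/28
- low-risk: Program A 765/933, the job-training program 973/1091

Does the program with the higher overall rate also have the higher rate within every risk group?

Medium-risk: Program A 181/356 = 50.8%, the job-training program 290/480 = 60.4% → the job-training program
High-risk: Program A 7/21 = 33.3%, the job-training program 6/28 = 21.4% → Program A
Low-risk: Program A 765/933 = 82.0%, the job-training program 973/1091 = 89.2% → the job-training program
Overall: Program A 953/1310 = 72.7%, the job-training program 1269/1599 = 79.4% → the job-training program
Neither sweeps: Program A wins 1 of 3 groups, the job-training program wins 2. The job-training program wins overall but not every group — no Simpson reversal.

No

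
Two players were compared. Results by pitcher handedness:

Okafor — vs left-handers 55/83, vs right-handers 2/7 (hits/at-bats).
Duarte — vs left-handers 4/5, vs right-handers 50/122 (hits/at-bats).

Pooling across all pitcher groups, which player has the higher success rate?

Okafor

Vs left-handers: Okafor 55/83 = 66.3%, Duarte 4/5 = 80.0% → Duarte
Vs right-handers: Okafor 2/7 = 28.6%, Duarte 50/122 = 41.0% → Duarte
Overall: Okafor 57/90 = 63.3%, Duarte 54/127 = 42.5% → Okafor
(Duarte wins every pitcher group but Okafor wins overall — Duarte's at-bats skew toward the low-rate vs right-handers group.)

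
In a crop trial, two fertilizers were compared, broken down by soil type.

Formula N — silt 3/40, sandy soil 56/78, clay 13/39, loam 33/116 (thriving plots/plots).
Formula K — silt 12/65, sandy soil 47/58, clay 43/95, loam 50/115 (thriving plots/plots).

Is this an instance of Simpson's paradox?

No

Silt: Formula N 3/40 = 7.5%, Formula K 12/65 = 18.5% → Formula K
Sandy soil: Formula N 56/78 = 71.8%, Formula K 47/58 = 81.0% → Formula K
Clay: Formula N 13/39 = 33.3%, Formula K 43/95 = 45.3% → Formula K
Loam: Formula N 33/116 = 28.4%, Formula K 50/115 = 43.5% → Formula K
Overall: Formula N 105/273 = 38.5%, Formula K 152/333 = 45.6% → Formula K
Formula K wins overall and in every soil group — no reversal.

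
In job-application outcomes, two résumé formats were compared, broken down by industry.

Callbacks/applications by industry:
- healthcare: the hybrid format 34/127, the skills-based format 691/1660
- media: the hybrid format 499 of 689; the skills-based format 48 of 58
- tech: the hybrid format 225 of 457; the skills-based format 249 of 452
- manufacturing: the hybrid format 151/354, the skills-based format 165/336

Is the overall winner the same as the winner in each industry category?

Healthcare: the hybrid format 34/127 = 26.8%, the skills-based format 691/1660 = 41.6% → the skills-based format
Media: the hybrid format 499/689 = 72.4%, the skills-based format 48/58 = 82.8% → the skills-based format
Tech: the hybrid format 225/457 = 49.2%, the skills-based format 249/452 = 55.1% → the skills-based format
Manufacturing: the hybrid format 151/354 = 42.7%, the skills-based format 165/336 = 49.1% → the skills-based format
Overall: the hybrid format 909/1627 = 55.9%, the skills-based format 1153/2506 = 46.0% → the hybrid format
The skills-based format wins each industry group but the hybrid format wins overall — the comparison reverses. The skills-based format's applications skew toward healthcare, which has a lower base rate.

No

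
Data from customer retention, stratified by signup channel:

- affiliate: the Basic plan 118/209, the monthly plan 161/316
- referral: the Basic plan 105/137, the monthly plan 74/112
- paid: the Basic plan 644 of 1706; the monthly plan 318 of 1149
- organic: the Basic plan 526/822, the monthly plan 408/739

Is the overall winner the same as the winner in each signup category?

Affiliate: the Basic plan 118/209 = 56.5%, the monthly plan 161/316 = 50.9% → the Basic plan
Referral: the Basic plan 105/137 = 76.6%, the monthly plan 74/112 = 66.1% → the Basic plan
Paid: the Basic plan 644/1706 = 37.7%, the monthly plan 318/1149 = 27.7% → the Basic plan
Organic: the Basic plan 526/822 = 64.0%, the monthly plan 408/739 = 55.2% → the Basic plan
Overall: the Basic plan 1393/2874 = 48.5%, the monthly plan 961/2316 = 41.5% → the Basic plan
The Basic plan wins overall and in every signup group — no reversal.

Yes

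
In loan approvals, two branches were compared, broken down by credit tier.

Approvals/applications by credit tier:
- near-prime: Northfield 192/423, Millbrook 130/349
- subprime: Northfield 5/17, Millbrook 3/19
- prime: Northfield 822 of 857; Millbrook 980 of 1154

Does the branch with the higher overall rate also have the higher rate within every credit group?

Yes

Near-prime: Northfield 192/423 = 45.4%, Millbrook 130/349 = 37.2% → Northfield
Subprime: Northfield 5/17 = 29.4%, Millbrook 3/19 = 15.8% → Northfield
Prime: Northfield 822/857 = 95.9%, Millbrook 980/1154 = 84.9% → Northfield
Overall: Northfield 1019/1297 = 78.6%, Millbrook 1113/1522 = 73.1% → Northfield
Northfield wins overall and in every credit group — no reversal.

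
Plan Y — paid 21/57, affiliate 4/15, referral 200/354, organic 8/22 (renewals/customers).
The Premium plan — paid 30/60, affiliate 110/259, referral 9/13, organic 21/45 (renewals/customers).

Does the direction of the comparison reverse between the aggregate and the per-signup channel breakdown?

Yes

Paid: Plan Y 21/57 = 36.8%, the Premium plan 30/60 = 50.0% → the Premium plan
Affiliate: Plan Y 4/15 = 26.7%, the Premium plan 110/259 = 42.5% → the Premium plan
Referral: Plan Y 200/354 = 56.5%, the Premium plan 9/13 = 69.2% → the Premium plan
Organic: Plan Y 8/22 = 36.4%, the Premium plan 21/45 = 46.7% → the Premium plan
Overall: Plan Y 233/448 = 52.0%, the Premium plan 170/377 = 45.1% → Plan Y
The Premium plan wins each signup group but Plan Y wins overall — the comparison reverses. The Premium plan's customers skew toward affiliate, which has a lower base rate.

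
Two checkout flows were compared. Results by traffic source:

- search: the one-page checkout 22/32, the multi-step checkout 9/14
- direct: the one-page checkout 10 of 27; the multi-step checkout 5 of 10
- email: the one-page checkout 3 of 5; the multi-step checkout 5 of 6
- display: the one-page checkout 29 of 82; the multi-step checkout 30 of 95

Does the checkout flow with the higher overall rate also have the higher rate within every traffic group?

No

Search: the one-page checkout 22/32 = 68.8%, the multi-step checkout 9/14 = 64.3% → the one-page checkout
Direct: the one-page checkout 10/27 = 37.0%, the multi-step checkout 5/10 = 50.0% → the multi-step checkout
Email: the one-page checkout 3/5 = 60.0%, the multi-step checkout 5/6 = 83.3% → the multi-step checkout
Display: the one-page checkout 29/82 = 35.4%, the multi-step checkout 30/95 = 31.6% → the one-page checkout
Overall: the one-page checkout 64/146 = 43.8%, the multi-step checkout 49/125 = 39.2% → the one-page checkout
Neither sweeps: the one-page checkout wins 2 of 4 groups, the multi-step checkout wins 2. The one-page checkout wins overall but not every group — no Simpson reversal.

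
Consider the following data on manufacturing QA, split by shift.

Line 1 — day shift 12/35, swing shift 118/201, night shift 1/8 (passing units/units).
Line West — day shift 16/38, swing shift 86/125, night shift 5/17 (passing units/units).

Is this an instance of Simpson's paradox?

No

Day shift: Line 1 12/35 = 34.3%, Line West 16/38 = 42.1% → Line West
Swing shift: Line 1 118/201 = 58.7%, Line West 86/125 = 68.8% → Line West
Night shift: Line 1 1/8 = 12.5%, Line West 5/17 = 29.4% → Line West
Overall: Line 1 131/244 = 53.7%, Line West 107/180 = 59.4% → Line West
Line West wins overall and in every shift group — no reversal.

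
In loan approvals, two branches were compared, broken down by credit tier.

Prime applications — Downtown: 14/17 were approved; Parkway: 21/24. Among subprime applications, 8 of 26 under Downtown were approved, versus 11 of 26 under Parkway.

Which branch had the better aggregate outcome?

Prime: Downtown 14/17 = 82.4%, Parkway 21/24 = 87.5% → Parkway
Subprime: Downtown 8/26 = 30.8%, Parkway 11/26 = 42.3% → Parkway
Overall: Downtown 22/43 = 51.2%, Parkway 32/50 = 64.0% → Parkway

Parkway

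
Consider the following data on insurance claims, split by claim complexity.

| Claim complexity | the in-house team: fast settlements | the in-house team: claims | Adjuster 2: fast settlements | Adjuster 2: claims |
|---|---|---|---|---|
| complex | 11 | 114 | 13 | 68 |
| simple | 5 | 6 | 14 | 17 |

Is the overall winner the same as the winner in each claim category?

Complex: the in-house team 11/114 = 9.6%, Adjuster 2 13/68 = 19.1% → Adjuster 2
Simple: the in-house team 5/6 = 83.3%, Adjuster 2 14/17 = 82.4% → the in-house team
Overall: the in-house team 16/120 = 13.3%, Adjuster 2 27/85 = 31.8% → Adjuster 2
Neither sweeps: the in-house team wins 1 of 2 groups, Adjuster 2 wins 1. Adjuster 2 wins overall but not every group — no Simpson reversal.

No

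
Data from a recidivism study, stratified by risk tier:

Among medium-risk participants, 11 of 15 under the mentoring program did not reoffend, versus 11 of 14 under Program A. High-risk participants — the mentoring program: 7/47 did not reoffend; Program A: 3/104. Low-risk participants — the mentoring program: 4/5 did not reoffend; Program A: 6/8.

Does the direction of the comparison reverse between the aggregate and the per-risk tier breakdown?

Medium-risk: the mentoring program 11/15 = 73.3%, Program A 11/14 = 78.6% → Program A
High-risk: the mentoring program 7/47 = 14.9%, Program A 3/104 = 2.9% → the mentoring program
Low-risk: the mentoring program 4/5 = 80.0%, Program A 6/8 = 75.0% → the mentoring program
Overall: the mentoring program 22/67 = 32.8%, Program A 20/126 = 15.9% → the mentoring program
Neither sweeps: the mentoring program wins 2 of 3 groups, Program A wins 1. The mentoring program wins overall but not every group — no Simpson reversal.

No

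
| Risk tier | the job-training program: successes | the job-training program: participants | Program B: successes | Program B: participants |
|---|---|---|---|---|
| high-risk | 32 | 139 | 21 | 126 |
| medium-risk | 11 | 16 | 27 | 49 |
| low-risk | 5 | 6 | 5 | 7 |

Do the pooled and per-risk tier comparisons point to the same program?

Yes

High-risk: the job-training program 32/139 = 23.0%, Program B 21/126 = 16.7% → the job-training program
Medium-risk: the job-training program 11/16 = 68.8%, Program B 27/49 = 55.1% → the job-training program
Low-risk: the job-training program 5/6 = 83.3%, Program B 5/7 = 71.4% → the job-training program
Overall: the job-training program 48/161 = 29.8%, Program B 53/182 = 29.1% → the job-training program
The job-training program wins overall and in every risk group — no reversal.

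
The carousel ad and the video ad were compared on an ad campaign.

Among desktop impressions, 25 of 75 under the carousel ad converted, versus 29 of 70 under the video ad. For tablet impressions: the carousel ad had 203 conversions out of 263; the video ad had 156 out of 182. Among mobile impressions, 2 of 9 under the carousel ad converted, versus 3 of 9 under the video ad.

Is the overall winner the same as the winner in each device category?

Yes

Desktop: the carousel ad 25/75 = 33.3%, the video ad 29/70 = 41.4% → the video ad
Tablet: the carousel ad 203/263 = 77.2%, the video ad 156/182 = 85.7% → the video ad
Mobile: the carousel ad 2/9 = 22.2%, the video ad 3/9 = 33.3% → the video ad
Overall: the carousel ad 230/347 = 66.3%, the video ad 188/261 = 72.0% → the video ad
The video ad wins overall and in every device group — no reversal.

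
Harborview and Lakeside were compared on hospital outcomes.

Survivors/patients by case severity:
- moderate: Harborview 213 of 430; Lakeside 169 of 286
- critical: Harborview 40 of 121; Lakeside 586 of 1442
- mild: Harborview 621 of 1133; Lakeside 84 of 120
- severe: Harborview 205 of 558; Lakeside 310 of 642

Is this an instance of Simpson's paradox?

Moderate: Harborview 213/430 = 49.5%, Lakeside 169/286 = 59.1% → Lakeside
Critical: Harborview 40/121 = 33.1%, Lakeside 586/1442 = 40.6% → Lakeside
Mild: Harborview 621/1133 = 54.8%, Lakeside 84/120 = 70.0% → Lakeside
Severe: Harborview 205/558 = 36.7%, Lakeside 310/642 = 48.3% → Lakeside
Overall: Harborview 1079/2242 = 48.1%, Lakeside 1149/2490 = 46.1% → Harborview
Lakeside wins each case group but Harborview wins overall — the comparison reverses. Lakeside's patients skew toward critical, which has a lower base rate.

Yes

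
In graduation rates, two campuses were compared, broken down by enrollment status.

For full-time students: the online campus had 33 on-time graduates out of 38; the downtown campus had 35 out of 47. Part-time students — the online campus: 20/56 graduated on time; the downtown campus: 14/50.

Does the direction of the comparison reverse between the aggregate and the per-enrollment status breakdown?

No

Full-time: the online campus 33/38 = 86.8%, the downtown campus 35/47 = 74.5% → the online campus
Part-time: the online campus 20/56 = 35.7%, the downtown campus 14/50 = 28.0% → the online campus
Overall: the online campus 53/94 = 56.4%, the downtown campus 49/97 = 50.5% → the online campus
The online campus wins overall and in every enrollment group — no reversal.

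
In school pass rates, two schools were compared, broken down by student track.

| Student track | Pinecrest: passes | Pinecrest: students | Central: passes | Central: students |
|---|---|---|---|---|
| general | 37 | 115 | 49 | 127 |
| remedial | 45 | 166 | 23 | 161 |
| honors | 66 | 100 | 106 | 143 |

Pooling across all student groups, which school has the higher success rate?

General: Pinecrest 37/115 = 32.2%, Central 49/127 = 38.6% → Central
Remedial: Pinecrest 45/166 = 27.1%, Central 23/161 = 14.3% → Pinecrest
Honors: Pinecrest 66/100 = 66.0%, Central 106/143 = 74.1% → Central
Overall: Pinecrest 148/381 = 38.8%, Central 178/431 = 41.3% → Central
(Neither sweeps every student group, but Central has the higher pooled rate.)

Central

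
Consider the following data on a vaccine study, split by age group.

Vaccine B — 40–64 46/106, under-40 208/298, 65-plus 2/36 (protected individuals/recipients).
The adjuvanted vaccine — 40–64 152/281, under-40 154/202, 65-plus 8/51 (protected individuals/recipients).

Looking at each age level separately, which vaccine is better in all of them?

the adjuvanted vaccine

40–64: Vaccine B 46/106 = 43.4%, the adjuvanted vaccine 152/281 = 54.1% → the adjuvanted vaccine
Under-40: Vaccine B 208/298 = 69.8%, the adjuvanted vaccine 154/202 = 76.2% → the adjuvanted vaccine
65-plus: Vaccine B 2/36 = 5.6%, the adjuvanted vaccine 8/51 = 15.7% → the adjuvanted vaccine
The adjuvanted vaccine has the higher rate in all 3 groups.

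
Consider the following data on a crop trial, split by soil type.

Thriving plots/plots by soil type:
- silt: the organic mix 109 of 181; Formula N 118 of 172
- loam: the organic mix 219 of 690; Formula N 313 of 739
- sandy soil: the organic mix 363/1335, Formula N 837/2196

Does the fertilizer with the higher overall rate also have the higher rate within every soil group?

Yes

Silt: the organic mix 109/181 = 60.2%, Formula N 118/172 = 68.6% → Formula N
Loam: the organic mix 219/690 = 31.7%, Formula N 313/739 = 42.4% → Formula N
Sandy soil: the organic mix 363/1335 = 27.2%, Formula N 837/2196 = 38.1% → Formula N
Overall: the organic mix 691/2206 = 31.3%, Formula N 1268/3107 = 40.8% → Formula N
Formula N wins overall and in every soil group — no reversal.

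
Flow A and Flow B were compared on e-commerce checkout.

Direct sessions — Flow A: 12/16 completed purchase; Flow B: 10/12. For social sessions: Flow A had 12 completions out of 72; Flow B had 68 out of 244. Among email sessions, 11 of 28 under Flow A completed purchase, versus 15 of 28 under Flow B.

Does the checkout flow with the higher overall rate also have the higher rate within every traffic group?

Yes

Direct: Flow A 12/16 = 75.0%, Flow B 10/12 = 83.3% → Flow B
Social: Flow A 12/72 = 16.7%, Flow B 68/244 = 27.9% → Flow B
Email: Flow A 11/28 = 39.3%, Flow B 15/28 = 53.6% → Flow B
Overall: Flow A 35/116 = 30.2%, Flow B 93/284 = 32.7% → Flow B
Flow B wins overall and in every traffic group — no reversal.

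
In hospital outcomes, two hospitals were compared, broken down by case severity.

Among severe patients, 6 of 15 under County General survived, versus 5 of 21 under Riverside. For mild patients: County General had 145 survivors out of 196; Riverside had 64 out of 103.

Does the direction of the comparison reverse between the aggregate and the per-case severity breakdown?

Severe: County General 6/15 = 40.0%, Riverside 5/21 = 23.8% → County General
Mild: County General 145/196 = 74.0%, Riverside 64/103 = 62.1% → County General
Overall: County General 151/211 = 71.6%, Riverside 69/124 = 55.6% → County General
County General wins overall and in every case group — no reversal.

No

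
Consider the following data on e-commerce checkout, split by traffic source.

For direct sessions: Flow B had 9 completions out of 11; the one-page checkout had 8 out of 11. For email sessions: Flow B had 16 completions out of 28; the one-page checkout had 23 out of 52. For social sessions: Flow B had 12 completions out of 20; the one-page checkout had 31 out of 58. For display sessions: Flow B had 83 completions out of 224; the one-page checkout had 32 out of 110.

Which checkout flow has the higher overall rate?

Direct: Flow B 9/11 = 81.8%, the one-page checkout 8/11 = 72.7% → Flow B
Email: Flow B 16/28 = 57.1%, the one-page checkout 23/52 = 44.2% → Flow B
Social: Flow B 12/20 = 60.0%, the one-page checkout 31/58 = 53.4% → Flow B
Display: Flow B 83/224 = 37.1%, the one-page checkout 32/110 = 29.1% → Flow B
Overall: Flow B 120/283 = 42.4%, the one-page checkout 94/231 = 40.7% → Flow B

Flow B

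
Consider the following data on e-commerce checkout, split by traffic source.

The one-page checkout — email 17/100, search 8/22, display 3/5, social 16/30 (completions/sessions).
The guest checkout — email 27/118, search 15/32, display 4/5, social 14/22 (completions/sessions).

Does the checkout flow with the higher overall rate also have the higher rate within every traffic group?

Email: the one-page checkout 17/100 = 17.0%, the guest checkout 27/118 = 22.9% → the guest checkout
Search: the one-page checkout 8/22 = 36.4%, the guest checkout 15/32 = 46.9% → the guest checkout
Display: the one-page checkout 3/5 = 60.0%, the guest checkout 4/5 = 80.0% → the guest checkout
Social: the one-page checkout 16/30 = 53.3%, the guest checkout 14/22 = 63.6% → the guest checkout
Overall: the one-page checkout 44/157 = 28.0%, the guest checkout 60/177 = 33.9% → the guest checkout
The guest checkout wins overall and in every traffic group — no reversal.

Yes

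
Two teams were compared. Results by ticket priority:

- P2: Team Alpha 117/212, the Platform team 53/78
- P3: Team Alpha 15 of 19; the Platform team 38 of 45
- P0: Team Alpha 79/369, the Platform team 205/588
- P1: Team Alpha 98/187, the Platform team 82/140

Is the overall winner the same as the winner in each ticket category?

Yes

P2: Team Alpha 117/212 = 55.2%, the Platform team 53/78 = 67.9% → the Platform team
P3: Team Alpha 15/19 = 78.9%, the Platform team 38/45 = 84.4% → the Platform team
P0: Team Alpha 79/369 = 21.4%, the Platform team 205/588 = 34.9% → the Platform team
P1: Team Alpha 98/187 = 52.4%, the Platform team 82/140 = 58.6% → the Platform team
Overall: Team Alpha 309/787 = 39.3%, the Platform team 378/851 = 44.4% → the Platform team
The Platform team wins overall and in every ticket group — no reversal.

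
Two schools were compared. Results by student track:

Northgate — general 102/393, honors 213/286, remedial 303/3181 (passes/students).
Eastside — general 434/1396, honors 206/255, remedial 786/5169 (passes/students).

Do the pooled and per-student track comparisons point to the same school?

General: Northgate 102/393 = 26.0%, Eastside 434/1396 = 31.1% → Eastside
Honors: Northgate 213/286 = 74.5%, Eastside 206/255 = 80.8% → Eastside
Remedial: Northgate 303/3181 = 9.5%, Eastside 786/5169 = 15.2% → Eastside
Overall: Northgate 618/3860 = 16.0%, Eastside 1426/6820 = 20.9% → Eastside
Eastside wins overall and in every student group — no reversal.

Yes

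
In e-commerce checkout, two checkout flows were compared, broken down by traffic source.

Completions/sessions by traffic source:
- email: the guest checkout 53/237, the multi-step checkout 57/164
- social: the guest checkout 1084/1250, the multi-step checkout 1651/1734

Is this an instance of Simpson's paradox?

No

Email: the guest checkout 53/237 = 22.4%, the multi-step checkout 57/164 = 34.8% → the multi-step checkout
Social: the guest checkout 1084/1250 = 86.7%, the multi-step checkout 1651/1734 = 95.2% → the multi-step checkout
Overall: the guest checkout 1137/1487 = 76.5%, the multi-step checkout 1708/1898 = 90.0% → the multi-step checkout
The multi-step checkout wins overall and in every traffic group — no reversal.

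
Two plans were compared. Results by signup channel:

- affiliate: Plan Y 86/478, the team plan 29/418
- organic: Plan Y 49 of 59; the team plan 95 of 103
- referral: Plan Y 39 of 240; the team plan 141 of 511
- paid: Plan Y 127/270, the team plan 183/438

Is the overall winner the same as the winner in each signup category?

Affiliate: Plan Y 86/478 = 18.0%, the team plan 29/418 = 6.9% → Plan Y
Organic: Plan Y 49/59 = 83.1%, the team plan 95/103 = 92.2% → the team plan
Referral: Plan Y 39/240 = 16.2%, the team plan 141/511 = 27.6% → the team plan
Paid: Plan Y 127/270 = 47.0%, the team plan 183/438 = 41.8% → Plan Y
Overall: Plan Y 301/1047 = 28.7%, the team plan 448/1470 = 30.5% → the team plan
Neither sweeps: Plan Y wins 2 of 4 groups, the team plan wins 2. The team plan wins overall but not every group — no Simpson reversal.

No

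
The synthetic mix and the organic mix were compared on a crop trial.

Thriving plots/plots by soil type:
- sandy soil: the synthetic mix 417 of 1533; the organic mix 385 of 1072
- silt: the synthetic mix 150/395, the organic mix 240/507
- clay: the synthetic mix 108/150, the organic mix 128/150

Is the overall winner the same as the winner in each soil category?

Yes

Sandy soil: the synthetic mix 417/1533 = 27.2%, the organic mix 385/1072 = 35.9% → the organic mix
Silt: the synthetic mix 150/395 = 38.0%, the organic mix 240/507 = 47.3% → the organic mix
Clay: the synthetic mix 108/150 = 72.0%, the organic mix 128/150 = 85.3% → the organic mix
Overall: the synthetic mix 675/2078 = 32.5%, the organic mix 753/1729 = 43.6% → the organic mix
The organic mix wins overall and in every soil group — no reversal.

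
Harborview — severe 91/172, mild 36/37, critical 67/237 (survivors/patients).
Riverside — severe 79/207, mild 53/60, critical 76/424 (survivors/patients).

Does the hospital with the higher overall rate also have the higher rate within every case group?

Yes

Severe: Harborview 91/172 = 52.9%, Riverside 79/207 = 38.2% → Harborview
Mild: Harborview 36/37 = 97.3%, Riverside 53/60 = 88.3% → Harborview
Critical: Harborview 67/237 = 28.3%, Riverside 76/424 = 17.9% → Harborview
Overall: Harborview 194/446 = 43.5%, Riverside 208/691 = 30.1% → Harborview
Harborview wins overall and in every case group — no reversal.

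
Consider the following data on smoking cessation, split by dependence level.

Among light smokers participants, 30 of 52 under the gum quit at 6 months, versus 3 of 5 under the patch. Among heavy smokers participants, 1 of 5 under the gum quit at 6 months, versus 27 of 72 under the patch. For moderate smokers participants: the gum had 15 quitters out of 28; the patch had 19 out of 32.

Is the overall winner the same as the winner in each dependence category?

No

Light smokers: the gum 30/52 = 57.7%, the patch 3/5 = 60.0% → the patch
Heavy smokers: the gum 1/5 = 20.0%, the patch 27/72 = 37.5% → the patch
Moderate smokers: the gum 15/28 = 53.6%, the patch 19/32 = 59.4% → the patch
Overall: the gum 46/85 = 54.1%, the patch 49/109 = 45.0% → the gum
The patch wins each dependence group but the gum wins overall — the comparison reverses. The patch's participants skew toward heavy smokers, which has a lower base rate.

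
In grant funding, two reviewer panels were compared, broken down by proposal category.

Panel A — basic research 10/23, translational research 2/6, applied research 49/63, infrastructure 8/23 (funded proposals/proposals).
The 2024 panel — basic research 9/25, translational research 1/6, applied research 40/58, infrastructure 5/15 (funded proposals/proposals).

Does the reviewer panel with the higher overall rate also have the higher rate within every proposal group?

Basic research: Panel A 10/23 = 43.5%, the 2024 panel 9/25 = 36.0% → Panel A
Translational research: Panel A 2/6 = 33.3%, the 2024 panel 1/6 = 16.7% → Panel A
Applied research: Panel A 49/63 = 77.8%, the 2024 panel 40/58 = 69.0% → Panel A
Infrastructure: Panel A 8/23 = 34.8%, the 2024 panel 5/15 = 33.3% → Panel A
Overall: Panel A 69/115 = 60.0%, the 2024 panel 55/104 = 52.9% → Panel A
Panel A wins overall and in every proposal group — no reversal.

Yes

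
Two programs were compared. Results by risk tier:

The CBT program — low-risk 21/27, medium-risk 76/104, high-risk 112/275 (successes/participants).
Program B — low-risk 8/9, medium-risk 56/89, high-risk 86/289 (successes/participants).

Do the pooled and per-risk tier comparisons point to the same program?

No

Low-risk: the CBT program 21/27 = 77.8%, Program B 8/9 = 88.9% → Program B
Medium-risk: the CBT program 76/104 = 73.1%, Program B 56/89 = 62.9% → the CBT program
High-risk: the CBT program 112/275 = 40.7%, Program B 86/289 = 29.8% → the CBT program
Overall: the CBT program 209/406 = 51.5%, Program B 150/387 = 38.8% → the CBT program
Neither sweeps: the CBT program wins 2 of 3 groups, Program B wins 1. The CBT program wins overall but not every group — no Simpson reversal.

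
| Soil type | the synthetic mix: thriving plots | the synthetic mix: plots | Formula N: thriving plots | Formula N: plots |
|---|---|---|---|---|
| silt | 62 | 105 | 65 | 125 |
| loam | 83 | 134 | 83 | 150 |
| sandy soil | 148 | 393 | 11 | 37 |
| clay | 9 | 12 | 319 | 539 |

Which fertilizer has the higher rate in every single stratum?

the synthetic mix

Silt: the synthetic mix 62/105 = 59.0%, Formula N 65/125 = 52.0% → the synthetic mix
Loam: the synthetic mix 83/134 = 61.9%, Formula N 83/150 = 55.3% → the synthetic mix
Sandy soil: the synthetic mix 148/393 = 37.7%, Formula N 11/37 = 29.7% → the synthetic mix
Clay: the synthetic mix 9/12 = 75.0%, Formula N 319/539 = 59.2% → the synthetic mix
The synthetic mix has the higher rate in all 4 groups.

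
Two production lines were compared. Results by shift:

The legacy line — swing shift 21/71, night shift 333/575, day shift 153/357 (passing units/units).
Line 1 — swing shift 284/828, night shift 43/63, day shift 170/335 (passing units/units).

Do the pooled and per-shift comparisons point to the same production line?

Swing shift: the legacy line 21/71 = 29.6%, Line 1 284/828 = 34.3% → Line 1
Night shift: the legacy line 333/575 = 57.9%, Line 1 43/63 = 68.3% → Line 1
Day shift: the legacy line 153/357 = 42.9%, Line 1 170/335 = 50.7% → Line 1
Overall: the legacy line 507/1003 = 50.5%, Line 1 497/1226 = 40.5% → the legacy line
Line 1 wins each shift group but the legacy line wins overall — the comparison reverses. Line 1's units skew toward swing shift, which has a lower base rate.

No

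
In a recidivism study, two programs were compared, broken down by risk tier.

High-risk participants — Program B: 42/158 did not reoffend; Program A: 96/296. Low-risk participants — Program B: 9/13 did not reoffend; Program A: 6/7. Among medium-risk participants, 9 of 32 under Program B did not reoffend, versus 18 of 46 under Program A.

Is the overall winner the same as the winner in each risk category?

High-risk: Program B 42/158 = 26.6%, Program A 96/296 = 32.4% → Program A
Low-risk: Program B 9/13 = 69.2%, Program A 6/7 = 85.7% → Program A
Medium-risk: Program B 9/32 = 28.1%, Program A 18/46 = 39.1% → Program A
Overall: Program B 60/203 = 29.6%, Program A 120/349 = 34.4% → Program A
Program A wins overall and in every risk group — no reversal.

Yes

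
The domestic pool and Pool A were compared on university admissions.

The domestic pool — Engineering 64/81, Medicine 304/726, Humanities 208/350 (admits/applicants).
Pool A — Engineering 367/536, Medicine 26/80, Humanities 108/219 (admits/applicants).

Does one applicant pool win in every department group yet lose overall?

Yes

Engineering: the domestic pool 64/81 = 79.0%, Pool A 367/536 = 68.5% → the domestic pool
Medicine: the domestic pool 304/726 = 41.9%, Pool A 26/80 = 32.5% → the domestic pool
Humanities: the domestic pool 208/350 = 59.4%, Pool A 108/219 = 49.3% → the domestic pool
Overall: the domestic pool 576/1157 = 49.8%, Pool A 501/835 = 60.0% → Pool A
The domestic pool wins each department group but Pool A wins overall — the comparison reverses. The domestic pool's applicants skew toward Medicine, which has a lower base rate.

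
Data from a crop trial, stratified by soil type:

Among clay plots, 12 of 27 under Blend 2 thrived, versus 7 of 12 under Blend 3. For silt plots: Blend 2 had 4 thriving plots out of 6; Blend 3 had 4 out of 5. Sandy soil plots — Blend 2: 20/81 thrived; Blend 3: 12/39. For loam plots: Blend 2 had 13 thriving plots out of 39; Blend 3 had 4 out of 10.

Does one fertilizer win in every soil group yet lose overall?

Clay: Blend 2 12/27 = 44.4%, Blend 3 7/12 = 58.3% → Blend 3
Silt: Blend 2 4/6 = 66.7%, Blend 3 4/5 = 80.0% → Blend 3
Sandy soil: Blend 2 20/81 = 24.7%, Blend 3 12/39 = 30.8% → Blend 3
Loam: Blend 2 13/39 = 33.3%, Blend 3 4/10 = 40.0% → Blend 3
Overall: Blend 2 49/153 = 32.0%, Blend 3 27/66 = 40.9% → Blend 3
Blend 3 wins overall and in every soil group — no reversal.

No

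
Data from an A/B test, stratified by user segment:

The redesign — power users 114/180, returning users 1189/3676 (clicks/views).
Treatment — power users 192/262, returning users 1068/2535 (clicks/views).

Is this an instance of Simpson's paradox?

No

Power users: the redesign 114/180 = 63.3%, Treatment 192/262 = 73.3% → Treatment
Returning users: the redesign 1189/3676 = 32.3%, Treatment 1068/2535 = 42.1% → Treatment
Overall: the redesign 1303/3856 = 33.8%, Treatment 1260/2797 = 45.0% → Treatment
Treatment wins overall and in every user group — no reversal.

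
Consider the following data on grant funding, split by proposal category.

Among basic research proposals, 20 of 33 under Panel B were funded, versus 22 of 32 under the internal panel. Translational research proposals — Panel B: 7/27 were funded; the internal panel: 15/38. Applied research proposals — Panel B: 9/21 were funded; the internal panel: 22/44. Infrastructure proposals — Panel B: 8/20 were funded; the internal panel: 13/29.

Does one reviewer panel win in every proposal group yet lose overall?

Basic research: Panel B 20/33 = 60.6%, the internal panel 22/32 = 68.8% → the internal panel
Translational research: Panel B 7/27 = 25.9%, the internal panel 15/38 = 39.5% → the internal panel
Applied research: Panel B 9/21 = 42.9%, the internal panel 22/44 = 50.0% → the internal panel
Infrastructure: Panel B 8/20 = 40.0%, the internal panel 13/29 = 44.8% → the internal panel
Overall: Panel B 44/101 = 43.6%, the internal panel 72/143 = 50.3% → the internal panel
The internal panel wins overall and in every proposal group — no reversal.

No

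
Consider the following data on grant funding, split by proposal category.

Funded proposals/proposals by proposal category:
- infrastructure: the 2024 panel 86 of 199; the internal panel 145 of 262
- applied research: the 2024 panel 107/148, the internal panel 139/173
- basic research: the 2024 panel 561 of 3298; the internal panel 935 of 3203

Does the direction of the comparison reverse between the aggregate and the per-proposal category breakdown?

Infrastructure: the 2024 panel 86/199 = 43.2%, the internal panel 145/262 = 55.3% → the internal panel
Applied research: the 2024 panel 107/148 = 72.3%, the internal panel 139/173 = 80.3% → the internal panel
Basic research: the 2024 panel 561/3298 = 17.0%, the internal panel 935/3203 = 29.2% → the internal panel
Overall: the 2024 panel 754/3645 = 20.7%, the internal panel 1219/3638 = 33.5% → the internal panel
The internal panel wins overall and in every proposal group — no reversal.

No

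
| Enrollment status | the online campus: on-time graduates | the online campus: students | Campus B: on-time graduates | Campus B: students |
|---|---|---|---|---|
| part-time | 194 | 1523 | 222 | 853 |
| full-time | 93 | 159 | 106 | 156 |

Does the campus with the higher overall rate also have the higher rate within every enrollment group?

Part-time: the online campus 194/1523 = 12.7%, Campus B 222/853 = 26.0% → Campus B
Full-time: the online campus 93/159 = 58.5%, Campus B 106/156 = 67.9% → Campus B
Overall: the online campus 287/1682 = 17.1%, Campus B 328/1009 = 32.5% → Campus B
Campus B wins overall and in every enrollment group — no reversal.

Yes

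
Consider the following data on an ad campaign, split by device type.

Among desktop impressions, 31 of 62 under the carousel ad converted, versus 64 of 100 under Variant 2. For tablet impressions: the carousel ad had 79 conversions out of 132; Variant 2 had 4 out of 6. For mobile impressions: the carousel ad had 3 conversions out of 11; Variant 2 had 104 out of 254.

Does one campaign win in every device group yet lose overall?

Desktop: the carousel ad 31/62 = 50.0%, Variant 2 64/100 = 64.0% → Variant 2
Tablet: the carousel ad 79/132 = 59.8%, Variant 2 4/6 = 66.7% → Variant 2
Mobile: the carousel ad 3/11 = 27.3%, Variant 2 104/254 = 40.9% → Variant 2
Overall: the carousel ad 113/205 = 55.1%, Variant 2 172/360 = 47.8% → the carousel ad
Variant 2 wins each device group but the carousel ad wins overall — the comparison reverses. Variant 2's impressions skew toward mobile, which has a lower base rate.

Yes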